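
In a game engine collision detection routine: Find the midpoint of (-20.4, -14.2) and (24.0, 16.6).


M = (((-20.4)+24)/2, ((-14.2)+16.6)/2)
= (1.8, 1.2)

(1.8, 1.2)


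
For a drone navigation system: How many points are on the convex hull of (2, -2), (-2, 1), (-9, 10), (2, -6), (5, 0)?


Convex hull vertices (CCW): (-9, 10), (2, -6), (5, 0)
Count = 3

3


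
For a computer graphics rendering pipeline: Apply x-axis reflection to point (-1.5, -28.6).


Reflection over x-axis: (x,y) -> (x,-y)
(-1.5, -28.6) -> (-1.5, 28.6)

(-1.5, 28.6)


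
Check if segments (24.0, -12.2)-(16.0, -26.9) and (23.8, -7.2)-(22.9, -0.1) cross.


Cross products: d1=3.08, d2=73.11, d3=-42.94, d4=-112.97
d1*d2 < 0 and d3*d4 < 0? no

No, they don't intersect


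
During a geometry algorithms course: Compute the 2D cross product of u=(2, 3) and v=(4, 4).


u x v = u_x*v_y - u_y*v_x = 2*4 - 3*4
= 8 - 12 = -4

-4


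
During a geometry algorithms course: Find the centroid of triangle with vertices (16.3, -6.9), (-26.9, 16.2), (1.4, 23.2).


Centroid = ((x_A+x_B+x_C)/3, (y_A+y_B+y_C)/3)
= ((16.3+(-26.9)+1.4)/3, ((-6.9)+16.2+23.2)/3)
= (-3.0667, 10.8333)

(-3.0667, 10.8333)


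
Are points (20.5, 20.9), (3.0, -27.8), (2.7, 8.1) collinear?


Cross product: (3-20.5)*(8.1-20.9) - ((-27.8)-20.9)*(2.7-20.5)
= -642.86

No, not collinear


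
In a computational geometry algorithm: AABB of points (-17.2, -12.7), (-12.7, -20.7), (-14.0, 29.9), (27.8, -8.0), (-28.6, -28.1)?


x range: [-28.6, 27.8]
y range: [-28.1, 29.9]
Bounding box: (-28.6,-28.1) to (27.8,29.9)

(-28.6,-28.1) to (27.8,29.9)


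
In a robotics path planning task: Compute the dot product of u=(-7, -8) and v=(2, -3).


u . v = u_x*v_x + u_y*v_y = (-7)*2 + (-8)*(-3)
= (-14) + 24 = 10

10


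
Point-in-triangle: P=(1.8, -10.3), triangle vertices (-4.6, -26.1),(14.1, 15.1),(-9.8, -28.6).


Cross products: AB x AP = 31.78, BC x BP = 69.55, CA x CP = 66.16
All same sign? yes

Yes, inside


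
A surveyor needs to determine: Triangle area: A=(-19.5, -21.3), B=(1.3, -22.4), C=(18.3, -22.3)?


Area = |x_A(y_B-y_C) + x_B(y_C-y_A) + x_C(y_A-y_B)|/2
= |1.95 + (-1.3) + 20.13|/2
= 20.78/2 = 10.39

10.39


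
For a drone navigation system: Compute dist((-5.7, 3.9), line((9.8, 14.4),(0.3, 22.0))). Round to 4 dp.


|cross product| = 217.55
|line direction| = sqrt(148.01) = 12.1659
Distance = 217.55/sqrt(148.01) = 17.8819

17.8819


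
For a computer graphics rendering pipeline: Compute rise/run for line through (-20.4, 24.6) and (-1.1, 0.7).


slope = (y2-y1)/(x2-x1) = (0.7-24.6)/((-1.1)-(-20.4)) = (-23.9)/19.3 = -1.2383

-1.2383


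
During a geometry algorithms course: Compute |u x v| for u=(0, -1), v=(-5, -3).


|u x v| = |0*(-3) - (-1)*(-5)|
= |0 - 5| = 5

5


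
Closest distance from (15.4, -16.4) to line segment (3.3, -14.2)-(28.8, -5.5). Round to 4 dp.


Project P onto AB: t = 0.3987 (clamped to [0,1])
Closest point on segment: (13.4661, -10.7316)
Distance: 5.9892

5.9892


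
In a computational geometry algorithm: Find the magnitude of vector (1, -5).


|u| = sqrt(1^2 + (-5)^2) = sqrt(26) = 5.099

5.099


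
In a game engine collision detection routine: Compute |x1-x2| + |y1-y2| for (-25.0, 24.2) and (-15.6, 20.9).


|(-25)-(-15.6)| + |24.2-20.9| = 9.4 + 3.3 = 12.7

12.7


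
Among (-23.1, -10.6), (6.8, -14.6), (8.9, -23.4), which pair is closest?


d(P0,P1) = 30.1664, d(P0,P2) = 34.4651, d(P1,P2) = 9.0471
Closest: P1 and P2

Closest pair: (6.8, -14.6) and (8.9, -23.4), distance = 9.0471


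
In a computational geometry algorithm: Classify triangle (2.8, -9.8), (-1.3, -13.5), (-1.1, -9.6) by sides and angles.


Side lengths squared: AB^2=30.5, BC^2=15.25, CA^2=15.25
Sorted: [15.25, 15.25, 30.5]
By sides: Isosceles, By angles: Right

Isosceles, Right


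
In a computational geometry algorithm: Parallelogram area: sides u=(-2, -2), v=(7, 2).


|u x v| = |(-2)*2 - (-2)*7|
= |(-4) - (-14)| = 10

10


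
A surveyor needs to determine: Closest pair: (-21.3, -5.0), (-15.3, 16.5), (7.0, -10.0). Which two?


d(P0,P1) = 22.3215, d(P0,P2) = 28.7383, d(P1,P2) = 34.6344
Closest: P0 and P1

Closest pair: (-21.3, -5.0) and (-15.3, 16.5), distance = 22.3215


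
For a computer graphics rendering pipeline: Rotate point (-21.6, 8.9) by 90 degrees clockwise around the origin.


90° CW: (x,y) -> (y, -x)
(-21.6,8.9) -> (8.9, 21.6)

(8.9, 21.6)


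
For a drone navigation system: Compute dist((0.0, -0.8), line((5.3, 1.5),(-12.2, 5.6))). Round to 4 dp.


|cross product| = 61.98
|line direction| = sqrt(323.06) = 17.9739
Distance = 61.98/sqrt(323.06) = 3.4483

3.4483


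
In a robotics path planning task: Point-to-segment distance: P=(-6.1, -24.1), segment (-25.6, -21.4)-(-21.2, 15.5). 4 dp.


Project P onto AB: t = 0 (clamped to [0,1])
Closest point on segment: (-25.6, -21.4)
Distance: 19.686

19.686


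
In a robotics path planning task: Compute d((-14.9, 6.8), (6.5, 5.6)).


dx=21.4, dy=-1.2
d^2 = 21.4^2 + (-1.2)^2 = 459.4
d = sqrt(459.4) = 21.4336

21.4336


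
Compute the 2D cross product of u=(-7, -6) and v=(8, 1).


u x v = u_x*v_y - u_y*v_x = (-7)*1 - (-6)*8
= (-7) - (-48) = 41

41


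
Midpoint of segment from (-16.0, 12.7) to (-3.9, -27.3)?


M = (((-16)+(-3.9))/2, (12.7+(-27.3))/2)
= (-9.95, -7.3)

(-9.95, -7.3)


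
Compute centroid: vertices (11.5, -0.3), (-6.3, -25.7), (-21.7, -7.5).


Centroid = ((x_A+x_B+x_C)/3, (y_A+y_B+y_C)/3)
= ((11.5+(-6.3)+(-21.7))/3, ((-0.3)+(-25.7)+(-7.5))/3)
= (-5.5, -11.1667)

(-5.5, -11.1667)


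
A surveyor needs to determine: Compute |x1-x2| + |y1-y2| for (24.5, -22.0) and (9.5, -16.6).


|24.5-9.5| + |(-22)-(-16.6)| = 15 + 5.4 = 20.4

20.4


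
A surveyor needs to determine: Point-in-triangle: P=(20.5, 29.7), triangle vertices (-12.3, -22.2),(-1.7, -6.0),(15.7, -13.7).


Cross products: AB x AP = 18.78, BC x BP = 792.12, CA x CP = -1174.4
All same sign? no

No, outside


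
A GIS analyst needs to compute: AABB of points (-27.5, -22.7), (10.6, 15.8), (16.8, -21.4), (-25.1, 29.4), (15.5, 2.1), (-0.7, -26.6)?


x range: [-27.5, 16.8]
y range: [-26.6, 29.4]
Bounding box: (-27.5,-26.6) to (16.8,29.4)

(-27.5,-26.6) to (16.8,29.4)


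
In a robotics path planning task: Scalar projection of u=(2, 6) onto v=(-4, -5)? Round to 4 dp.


u.v = -38, |v| = sqrt(41) = 6.4031
Scalar projection = u.v / |v| = -38 / sqrt(41) = -5.9346

-5.9346


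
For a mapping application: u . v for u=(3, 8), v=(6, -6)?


u . v = u_x*v_x + u_y*v_y = 3*6 + 8*(-6)
= 18 + (-48) = -30

-30


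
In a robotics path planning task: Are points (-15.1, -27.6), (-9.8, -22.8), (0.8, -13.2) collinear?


Cross product: ((-9.8)-(-15.1))*((-13.2)-(-27.6)) - ((-22.8)-(-27.6))*(0.8-(-15.1))
= 0

Yes, collinear


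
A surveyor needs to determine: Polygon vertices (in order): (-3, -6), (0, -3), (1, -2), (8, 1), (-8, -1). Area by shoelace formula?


Shoelace sum: ((-3)*(-3) - 0*(-6)) + (0*(-2) - 1*(-3)) + (1*1 - 8*(-2)) + (8*(-1) - (-8)*1) + ((-8)*(-6) - (-3)*(-1))
= 74
Area = |74|/2 = 37

37


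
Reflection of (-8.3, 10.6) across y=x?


Reflection over y=x: (x,y) -> (y,x)
(-8.3, 10.6) -> (10.6, -8.3)

(10.6, -8.3)


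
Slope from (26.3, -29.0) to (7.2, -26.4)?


slope = (y2-y1)/(x2-x1) = ((-26.4)-(-29))/(7.2-26.3) = 2.6/(-19.1) = -0.1361

-0.1361


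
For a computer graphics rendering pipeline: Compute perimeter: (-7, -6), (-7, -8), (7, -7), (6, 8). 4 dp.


Sides: (-7, -6)->(-7, -8): sqrt(4) = 2, (-7, -8)->(7, -7): sqrt(197) = 14.035669, (7, -7)->(6, 8): sqrt(226) = 15.033296, (6, 8)->(-7, -6): sqrt(365) = 19.104973
Sum = 50.173938
Perimeter = 50.1739

50.1739


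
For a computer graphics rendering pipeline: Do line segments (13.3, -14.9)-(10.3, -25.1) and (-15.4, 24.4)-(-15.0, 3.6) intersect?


Cross products: d1=581.24, d2=514.76, d3=-410.64, d4=-344.16
d1*d2 < 0 and d3*d4 < 0? no

No, they don't intersect


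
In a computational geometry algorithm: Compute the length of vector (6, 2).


|u| = sqrt(6^2 + 2^2) = sqrt(40) = 6.3246

6.3246


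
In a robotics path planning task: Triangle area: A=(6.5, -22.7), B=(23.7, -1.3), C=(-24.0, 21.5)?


Area = |x_A(y_B-y_C) + x_B(y_C-y_A) + x_C(y_A-y_B)|/2
= |(-148.2) + 1047.54 + 513.6|/2
= 1412.94/2 = 706.47

706.47


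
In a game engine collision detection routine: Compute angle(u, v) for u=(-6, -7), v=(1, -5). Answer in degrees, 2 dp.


u.v = 29, |u| = sqrt(85) = 9.2195, |v| = sqrt(26) = 5.099
cos(theta) = u.v/(|u||v|) = 29/sqrt(2210) = 0.616882
theta = acos(0.616882) = 51.91 degrees

51.91 degrees


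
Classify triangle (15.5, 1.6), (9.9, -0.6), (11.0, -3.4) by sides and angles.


Side lengths squared: AB^2=36.2, BC^2=9.05, CA^2=45.25
Sorted: [9.05, 36.2, 45.25]
By sides: Scalene, By angles: Right

Scalene, Right


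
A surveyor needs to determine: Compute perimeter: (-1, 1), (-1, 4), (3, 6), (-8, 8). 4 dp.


Sides: (-1, 1)->(-1, 4): sqrt(9) = 3, (-1, 4)->(3, 6): sqrt(20) = 4.472136, (3, 6)->(-8, 8): sqrt(125) = 11.18034, (-8, 8)->(-1, 1): sqrt(98) = 9.899495
Sum = 28.551971
Perimeter = 28.552

28.552


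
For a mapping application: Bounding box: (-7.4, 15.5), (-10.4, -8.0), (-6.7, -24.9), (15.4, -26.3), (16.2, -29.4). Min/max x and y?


x range: [-10.4, 16.2]
y range: [-29.4, 15.5]
Bounding box: (-10.4,-29.4) to (16.2,15.5)

(-10.4,-29.4) to (16.2,15.5)


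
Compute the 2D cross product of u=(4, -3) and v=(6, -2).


u x v = u_x*v_y - u_y*v_x = 4*(-2) - (-3)*6
= (-8) - (-18) = 10

10


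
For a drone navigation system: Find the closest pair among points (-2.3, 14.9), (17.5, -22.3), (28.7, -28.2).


d(P0,P1) = 42.1412, d(P0,P2) = 53.0906, d(P1,P2) = 12.659
Closest: P1 and P2

Closest pair: (17.5, -22.3) and (28.7, -28.2), distance = 12.659


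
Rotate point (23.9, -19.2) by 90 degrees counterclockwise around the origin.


90° CCW: (x,y) -> (-y, x)
(23.9,-19.2) -> (19.2, 23.9)

(19.2, 23.9)


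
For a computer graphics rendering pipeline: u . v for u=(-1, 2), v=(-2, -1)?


u . v = u_x*v_x + u_y*v_y = (-1)*(-2) + 2*(-1)
= 2 + (-2) = 0

0


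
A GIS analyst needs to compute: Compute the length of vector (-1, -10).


|u| = sqrt((-1)^2 + (-10)^2) = sqrt(101) = 10.0499

10.0499


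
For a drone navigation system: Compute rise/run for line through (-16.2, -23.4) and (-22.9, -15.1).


slope = (y2-y1)/(x2-x1) = ((-15.1)-(-23.4))/((-22.9)-(-16.2)) = 8.3/(-6.7) = -1.2388

-1.2388


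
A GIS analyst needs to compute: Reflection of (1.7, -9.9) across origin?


Reflection over origin: (x,y) -> (-x,-y)
(1.7, -9.9) -> (-1.7, 9.9)

(-1.7, 9.9)


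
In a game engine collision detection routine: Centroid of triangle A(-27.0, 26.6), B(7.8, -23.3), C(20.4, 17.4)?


Centroid = ((x_A+x_B+x_C)/3, (y_A+y_B+y_C)/3)
= (((-27)+7.8+20.4)/3, (26.6+(-23.3)+17.4)/3)
= (0.4, 6.9)

(0.4, 6.9)


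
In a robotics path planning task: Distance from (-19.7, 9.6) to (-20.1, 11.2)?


dx=-0.4, dy=1.6
d^2 = (-0.4)^2 + 1.6^2 = 2.72
d = sqrt(2.72) = 1.6492

1.6492


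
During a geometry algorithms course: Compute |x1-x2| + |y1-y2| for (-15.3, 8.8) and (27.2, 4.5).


|(-15.3)-27.2| + |8.8-4.5| = 42.5 + 4.3 = 46.8

46.8


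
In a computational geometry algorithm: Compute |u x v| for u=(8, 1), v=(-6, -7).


|u x v| = |8*(-7) - 1*(-6)|
= |(-56) - (-6)| = 50

50


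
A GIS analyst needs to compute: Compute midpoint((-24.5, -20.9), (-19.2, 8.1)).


M = (((-24.5)+(-19.2))/2, ((-20.9)+8.1)/2)
= (-21.85, -6.4)

(-21.85, -6.4)


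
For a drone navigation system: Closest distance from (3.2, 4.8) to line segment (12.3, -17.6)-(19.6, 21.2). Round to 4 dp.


Project P onto AB: t = 0.515 (clamped to [0,1])
Closest point on segment: (16.0592, 2.3806)
Distance: 13.0849

13.0849


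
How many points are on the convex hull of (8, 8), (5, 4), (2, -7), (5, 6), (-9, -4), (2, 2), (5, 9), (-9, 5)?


Convex hull vertices (CCW): (-9, -4), (2, -7), (8, 8), (5, 9), (-9, 5)
Count = 5

5


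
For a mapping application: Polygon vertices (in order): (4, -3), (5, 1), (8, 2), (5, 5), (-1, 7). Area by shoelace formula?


Shoelace sum: (4*1 - 5*(-3)) + (5*2 - 8*1) + (8*5 - 5*2) + (5*7 - (-1)*5) + ((-1)*(-3) - 4*7)
= 66
Area = |66|/2 = 33

33


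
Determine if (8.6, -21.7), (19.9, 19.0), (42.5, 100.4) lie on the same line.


Cross product: (19.9-8.6)*(100.4-(-21.7)) - (19-(-21.7))*(42.5-8.6)
= 0

Yes, collinear


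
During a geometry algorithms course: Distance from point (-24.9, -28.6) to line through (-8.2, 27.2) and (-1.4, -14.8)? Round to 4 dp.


|cross product| = 1080.84
|line direction| = sqrt(1810.24) = 42.5469
Distance = 1080.84/sqrt(1810.24) = 25.4035

25.4035


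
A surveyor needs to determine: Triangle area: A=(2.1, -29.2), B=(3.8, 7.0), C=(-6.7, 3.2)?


Area = |x_A(y_B-y_C) + x_B(y_C-y_A) + x_C(y_A-y_B)|/2
= |7.98 + 123.12 + 242.54|/2
= 373.64/2 = 186.82

186.82


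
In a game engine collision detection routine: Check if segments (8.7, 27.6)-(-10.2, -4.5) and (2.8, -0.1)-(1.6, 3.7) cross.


Cross products: d1=-55.66, d2=54.68, d3=334.14, d4=223.8
d1*d2 < 0 and d3*d4 < 0? no

No, they don't intersect


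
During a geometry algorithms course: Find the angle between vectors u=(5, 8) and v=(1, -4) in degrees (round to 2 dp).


u.v = -27, |u| = sqrt(89) = 9.434, |v| = sqrt(17) = 4.1231
cos(theta) = u.v/(|u||v|) = -27/sqrt(1513) = -0.694136
theta = acos(-0.694136) = 133.96 degrees

133.96 degrees


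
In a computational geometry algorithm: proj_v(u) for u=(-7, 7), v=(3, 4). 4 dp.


u.v = 7, |v| = sqrt(25) = 5
Scalar projection = u.v / |v| = 7 / sqrt(25) = 1.4

1.4


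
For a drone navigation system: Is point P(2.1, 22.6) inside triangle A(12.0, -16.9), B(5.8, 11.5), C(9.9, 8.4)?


Cross products: AB x AP = 36.26, BC x BP = 34.04, CA x CP = -167.52
All same sign? no

No, outside


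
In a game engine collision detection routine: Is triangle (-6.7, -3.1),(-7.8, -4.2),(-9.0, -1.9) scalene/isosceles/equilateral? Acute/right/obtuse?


Side lengths squared: AB^2=2.42, BC^2=6.73, CA^2=6.73
Sorted: [2.42, 6.73, 6.73]
By sides: Isosceles, By angles: Acute

Isosceles, Acute


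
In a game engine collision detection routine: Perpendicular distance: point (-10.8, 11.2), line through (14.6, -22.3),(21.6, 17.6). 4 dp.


|cross product| = 1247.96
|line direction| = sqrt(1641.01) = 40.5094
Distance = 1247.96/sqrt(1641.01) = 30.8067

30.8067


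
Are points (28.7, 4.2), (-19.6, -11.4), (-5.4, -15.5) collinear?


Cross product: ((-19.6)-28.7)*((-15.5)-4.2) - ((-11.4)-4.2)*((-5.4)-28.7)
= 419.55

No, not collinear


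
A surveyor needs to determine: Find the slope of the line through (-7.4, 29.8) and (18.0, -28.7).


slope = (y2-y1)/(x2-x1) = ((-28.7)-29.8)/(18-(-7.4)) = (-58.5)/25.4 = -2.3031

-2.3031


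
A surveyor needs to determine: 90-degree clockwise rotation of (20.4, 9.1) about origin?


90° CW: (x,y) -> (y, -x)
(20.4,9.1) -> (9.1, -20.4)

(9.1, -20.4)


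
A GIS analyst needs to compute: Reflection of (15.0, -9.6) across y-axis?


Reflection over y-axis: (x,y) -> (-x,y)
(15, -9.6) -> (-15, -9.6)

(-15, -9.6)


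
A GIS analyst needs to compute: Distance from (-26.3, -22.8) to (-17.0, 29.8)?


dx=9.3, dy=52.6
d^2 = 9.3^2 + 52.6^2 = 2853.25
d = sqrt(2853.25) = 53.4158

53.4158


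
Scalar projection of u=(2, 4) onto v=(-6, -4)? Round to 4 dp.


u.v = -28, |v| = sqrt(52) = 7.2111
Scalar projection = u.v / |v| = -28 / sqrt(52) = -3.8829

-3.8829


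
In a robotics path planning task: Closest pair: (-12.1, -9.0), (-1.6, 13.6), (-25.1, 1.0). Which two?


d(P0,P1) = 24.9201, d(P0,P2) = 16.4012, d(P1,P2) = 26.6648
Closest: P0 and P2

Closest pair: (-12.1, -9.0) and (-25.1, 1.0), distance = 16.4012


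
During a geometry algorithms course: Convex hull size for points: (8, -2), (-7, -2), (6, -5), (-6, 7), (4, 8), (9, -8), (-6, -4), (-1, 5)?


Convex hull vertices (CCW): (-7, -2), (-6, -4), (9, -8), (8, -2), (4, 8), (-6, 7)
Count = 6

6


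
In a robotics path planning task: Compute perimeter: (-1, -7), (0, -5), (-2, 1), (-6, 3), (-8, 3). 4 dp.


Sides: (-1, -7)->(0, -5): sqrt(5) = 2.236068, (0, -5)->(-2, 1): sqrt(40) = 6.324555, (-2, 1)->(-6, 3): sqrt(20) = 4.472136, (-6, 3)->(-8, 3): sqrt(4) = 2, (-8, 3)->(-1, -7): sqrt(149) = 12.206556
Sum = 27.239315
Perimeter = 27.2393

27.2393


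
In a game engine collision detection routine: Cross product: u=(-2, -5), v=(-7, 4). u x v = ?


u x v = u_x*v_y - u_y*v_x = (-2)*4 - (-5)*(-7)
= (-8) - 35 = -43

-43


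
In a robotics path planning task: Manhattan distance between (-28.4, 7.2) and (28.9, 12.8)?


|(-28.4)-28.9| + |7.2-12.8| = 57.3 + 5.6 = 62.9

62.9


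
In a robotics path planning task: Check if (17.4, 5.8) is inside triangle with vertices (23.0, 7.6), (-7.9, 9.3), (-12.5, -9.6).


Cross products: AB x AP = 65.14, BC x BP = 494.27, CA x CP = 32.42
All same sign? yes

Yes, inside


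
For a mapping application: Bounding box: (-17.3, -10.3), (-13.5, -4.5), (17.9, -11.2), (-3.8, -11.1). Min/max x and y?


x range: [-17.3, 17.9]
y range: [-11.2, -4.5]
Bounding box: (-17.3,-11.2) to (17.9,-4.5)

(-17.3,-11.2) to (17.9,-4.5)


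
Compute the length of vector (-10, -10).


|u| = sqrt((-10)^2 + (-10)^2) = sqrt(200) = 14.1421

14.1421


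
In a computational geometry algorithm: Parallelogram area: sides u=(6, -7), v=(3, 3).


|u x v| = |6*3 - (-7)*3|
= |18 - (-21)| = 39

39


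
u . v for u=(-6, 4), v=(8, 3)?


u . v = u_x*v_x + u_y*v_y = (-6)*8 + 4*3
= (-48) + 12 = -36

-36


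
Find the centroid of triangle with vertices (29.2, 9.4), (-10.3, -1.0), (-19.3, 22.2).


Centroid = ((x_A+x_B+x_C)/3, (y_A+y_B+y_C)/3)
= ((29.2+(-10.3)+(-19.3))/3, (9.4+(-1)+22.2)/3)
= (-0.1333, 10.2)

(-0.1333, 10.2)


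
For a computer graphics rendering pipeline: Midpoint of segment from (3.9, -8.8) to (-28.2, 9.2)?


M = ((3.9+(-28.2))/2, ((-8.8)+9.2)/2)
= (-12.15, 0.2)

(-12.15, 0.2)


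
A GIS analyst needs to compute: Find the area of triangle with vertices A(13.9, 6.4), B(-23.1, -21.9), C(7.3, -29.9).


Area = |x_A(y_B-y_C) + x_B(y_C-y_A) + x_C(y_A-y_B)|/2
= |111.2 + 838.53 + 206.59|/2
= 1156.32/2 = 578.16

578.16


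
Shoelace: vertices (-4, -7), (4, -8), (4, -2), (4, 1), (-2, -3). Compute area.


Shoelace sum: ((-4)*(-8) - 4*(-7)) + (4*(-2) - 4*(-8)) + (4*1 - 4*(-2)) + (4*(-3) - (-2)*1) + ((-2)*(-7) - (-4)*(-3))
= 88
Area = |88|/2 = 44

44


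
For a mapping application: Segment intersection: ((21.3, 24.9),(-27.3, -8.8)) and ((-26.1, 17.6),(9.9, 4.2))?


Cross products: d1=897.96, d2=-966.48, d3=-1242.6, d4=621.84
d1*d2 < 0 and d3*d4 < 0? yes

Yes, they intersect


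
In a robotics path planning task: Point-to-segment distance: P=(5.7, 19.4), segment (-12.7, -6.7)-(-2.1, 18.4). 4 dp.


Project P onto AB: t = 1 (clamped to [0,1])
Closest point on segment: (-2.1, 18.4)
Distance: 7.8638

7.8638


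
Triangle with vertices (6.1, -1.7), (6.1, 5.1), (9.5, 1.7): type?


Side lengths squared: AB^2=46.24, BC^2=23.12, CA^2=23.12
Sorted: [23.12, 23.12, 46.24]
By sides: Isosceles, By angles: Right

Isosceles, Right


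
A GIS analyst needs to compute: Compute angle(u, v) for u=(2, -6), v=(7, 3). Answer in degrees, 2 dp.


u.v = -4, |u| = sqrt(40) = 6.3246, |v| = sqrt(58) = 7.6158
cos(theta) = u.v/(|u||v|) = -4/sqrt(2320) = -0.083045
theta = acos(-0.083045) = 94.76 degrees

94.76 degrees


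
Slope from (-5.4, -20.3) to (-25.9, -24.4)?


slope = (y2-y1)/(x2-x1) = ((-24.4)-(-20.3))/((-25.9)-(-5.4)) = (-4.1)/(-20.5) = 0.2

0.2


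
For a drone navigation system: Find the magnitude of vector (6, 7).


|u| = sqrt(6^2 + 7^2) = sqrt(85) = 9.2195

9.2195


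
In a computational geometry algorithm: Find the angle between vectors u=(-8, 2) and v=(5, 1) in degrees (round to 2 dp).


u.v = -38, |u| = sqrt(68) = 8.2462, |v| = sqrt(26) = 5.099
cos(theta) = u.v/(|u||v|) = -38/sqrt(1768) = -0.903738
theta = acos(-0.903738) = 154.65 degrees

154.65 degrees


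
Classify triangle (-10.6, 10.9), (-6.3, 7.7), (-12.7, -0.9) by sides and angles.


Side lengths squared: AB^2=28.73, BC^2=114.92, CA^2=143.65
Sorted: [28.73, 114.92, 143.65]
By sides: Scalene, By angles: Right

Scalene, Right


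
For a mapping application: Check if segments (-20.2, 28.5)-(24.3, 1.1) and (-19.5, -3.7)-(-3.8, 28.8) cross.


Cross products: d1=528.29, d2=-1348.14, d3=-1413.72, d4=462.71
d1*d2 < 0 and d3*d4 < 0? yes

Yes, they intersect


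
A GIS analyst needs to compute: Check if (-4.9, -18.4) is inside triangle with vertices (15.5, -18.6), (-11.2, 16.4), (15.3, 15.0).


Cross products: AB x AP = 708.66, BC x BP = -913.38, CA x CP = -685.4
All same sign? no

No, outside


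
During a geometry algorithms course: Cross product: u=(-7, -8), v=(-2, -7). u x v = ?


u x v = u_x*v_y - u_y*v_x = (-7)*(-7) - (-8)*(-2)
= 49 - 16 = 33

33


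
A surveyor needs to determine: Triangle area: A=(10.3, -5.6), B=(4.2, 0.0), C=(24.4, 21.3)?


Area = |x_A(y_B-y_C) + x_B(y_C-y_A) + x_C(y_A-y_B)|/2
= |(-219.39) + 112.98 + (-136.64)|/2
= 243.05/2 = 121.525

121.525


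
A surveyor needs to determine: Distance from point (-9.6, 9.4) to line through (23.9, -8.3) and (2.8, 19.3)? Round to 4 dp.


|cross product| = 551.13
|line direction| = sqrt(1206.97) = 34.7415
Distance = 551.13/sqrt(1206.97) = 15.8637

15.8637


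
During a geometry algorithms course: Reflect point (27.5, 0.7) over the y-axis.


Reflection over y-axis: (x,y) -> (-x,y)
(27.5, 0.7) -> (-27.5, 0.7)

(-27.5, 0.7)


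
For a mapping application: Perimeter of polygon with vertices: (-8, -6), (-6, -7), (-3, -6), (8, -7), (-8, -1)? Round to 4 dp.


Sides: (-8, -6)->(-6, -7): sqrt(5) = 2.236068, (-6, -7)->(-3, -6): sqrt(10) = 3.162278, (-3, -6)->(8, -7): sqrt(122) = 11.045361, (8, -7)->(-8, -1): sqrt(292) = 17.088007, (-8, -1)->(-8, -6): sqrt(25) = 5
Sum = 38.531714
Perimeter = 38.5317

38.5317


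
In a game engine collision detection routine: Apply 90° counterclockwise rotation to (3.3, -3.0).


90° CCW: (x,y) -> (-y, x)
(3.3,-3) -> (3, 3.3)

(3, 3.3)


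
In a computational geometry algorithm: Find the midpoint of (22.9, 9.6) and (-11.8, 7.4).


M = ((22.9+(-11.8))/2, (9.6+7.4)/2)
= (5.55, 8.5)

(5.55, 8.5)


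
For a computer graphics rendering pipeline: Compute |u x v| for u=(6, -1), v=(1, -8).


|u x v| = |6*(-8) - (-1)*1|
= |(-48) - (-1)| = 47

47


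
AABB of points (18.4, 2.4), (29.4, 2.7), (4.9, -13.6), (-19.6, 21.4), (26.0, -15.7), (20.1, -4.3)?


x range: [-19.6, 29.4]
y range: [-15.7, 21.4]
Bounding box: (-19.6,-15.7) to (29.4,21.4)

(-19.6,-15.7) to (29.4,21.4)


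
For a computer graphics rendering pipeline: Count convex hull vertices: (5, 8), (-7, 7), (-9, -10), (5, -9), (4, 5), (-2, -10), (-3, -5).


Convex hull vertices (CCW): (-9, -10), (-2, -10), (5, -9), (5, 8), (-7, 7)
Count = 5

5


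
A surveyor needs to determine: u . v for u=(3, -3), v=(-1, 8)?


u . v = u_x*v_x + u_y*v_y = 3*(-1) + (-3)*8
= (-3) + (-24) = -27

-27


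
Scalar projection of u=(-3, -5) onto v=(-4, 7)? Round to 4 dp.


u.v = -23, |v| = sqrt(65) = 8.0623
Scalar projection = u.v / |v| = -23 / sqrt(65) = -2.8528

-2.8528


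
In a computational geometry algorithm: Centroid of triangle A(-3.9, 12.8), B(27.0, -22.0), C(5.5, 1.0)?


Centroid = ((x_A+x_B+x_C)/3, (y_A+y_B+y_C)/3)
= (((-3.9)+27+5.5)/3, (12.8+(-22)+1)/3)
= (9.5333, -2.7333)

(9.5333, -2.7333)


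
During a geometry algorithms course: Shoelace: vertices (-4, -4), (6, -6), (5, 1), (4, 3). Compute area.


Shoelace sum: ((-4)*(-6) - 6*(-4)) + (6*1 - 5*(-6)) + (5*3 - 4*1) + (4*(-4) - (-4)*3)
= 91
Area = |91|/2 = 45.5

45.5


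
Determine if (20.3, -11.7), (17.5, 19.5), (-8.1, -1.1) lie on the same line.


Cross product: (17.5-20.3)*((-1.1)-(-11.7)) - (19.5-(-11.7))*((-8.1)-20.3)
= 856.4

No, not collinear


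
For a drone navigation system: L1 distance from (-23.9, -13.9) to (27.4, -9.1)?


|(-23.9)-27.4| + |(-13.9)-(-9.1)| = 51.3 + 4.8 = 56.1

56.1


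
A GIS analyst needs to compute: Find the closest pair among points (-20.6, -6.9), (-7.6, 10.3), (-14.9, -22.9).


d(P0,P1) = 21.5601, d(P0,P2) = 16.985, d(P1,P2) = 33.9931
Closest: P0 and P2

Closest pair: (-20.6, -6.9) and (-14.9, -22.9), distance = 16.985


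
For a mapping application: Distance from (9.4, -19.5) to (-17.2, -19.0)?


dx=-26.6, dy=0.5
d^2 = (-26.6)^2 + 0.5^2 = 707.81
d = sqrt(707.81) = 26.6047

26.6047


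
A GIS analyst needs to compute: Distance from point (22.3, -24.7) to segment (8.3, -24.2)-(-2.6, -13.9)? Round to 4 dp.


Project P onto AB: t = 0 (clamped to [0,1])
Closest point on segment: (8.3, -24.2)
Distance: 14.0089

14.0089


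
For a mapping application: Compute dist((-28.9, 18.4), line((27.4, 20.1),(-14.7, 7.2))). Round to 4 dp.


|cross product| = 654.7
|line direction| = sqrt(1938.82) = 44.032
Distance = 654.7/sqrt(1938.82) = 14.8687

14.8687


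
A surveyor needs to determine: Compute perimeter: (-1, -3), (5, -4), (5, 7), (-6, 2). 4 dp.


Sides: (-1, -3)->(5, -4): sqrt(37) = 6.082763, (5, -4)->(5, 7): sqrt(121) = 11, (5, 7)->(-6, 2): sqrt(146) = 12.083046, (-6, 2)->(-1, -3): sqrt(50) = 7.071068
Sum = 36.236877
Perimeter = 36.2369

36.2369


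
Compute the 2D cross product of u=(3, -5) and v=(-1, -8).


u x v = u_x*v_y - u_y*v_x = 3*(-8) - (-5)*(-1)
= (-24) - 5 = -29

-29


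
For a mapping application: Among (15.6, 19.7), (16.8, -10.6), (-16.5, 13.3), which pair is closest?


d(P0,P1) = 30.3238, d(P0,P2) = 32.7318, d(P1,P2) = 40.989
Closest: P0 and P1

Closest pair: (15.6, 19.7) and (16.8, -10.6), distance = 30.3238


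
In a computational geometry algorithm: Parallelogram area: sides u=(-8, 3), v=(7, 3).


|u x v| = |(-8)*3 - 3*7|
= |(-24) - 21| = 45

45


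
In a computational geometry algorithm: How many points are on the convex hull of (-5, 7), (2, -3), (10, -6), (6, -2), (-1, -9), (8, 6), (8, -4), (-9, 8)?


Convex hull vertices (CCW): (-9, 8), (-1, -9), (10, -6), (8, 6)
Count = 4

4


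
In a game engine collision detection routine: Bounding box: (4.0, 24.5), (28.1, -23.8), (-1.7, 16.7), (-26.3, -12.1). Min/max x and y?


x range: [-26.3, 28.1]
y range: [-23.8, 24.5]
Bounding box: (-26.3,-23.8) to (28.1,24.5)

(-26.3,-23.8) to (28.1,24.5)


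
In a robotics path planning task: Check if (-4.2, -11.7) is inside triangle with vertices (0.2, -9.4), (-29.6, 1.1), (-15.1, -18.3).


Cross products: AB x AP = 114.74, BC x BP = 307.16, CA x CP = 3.97
All same sign? yes

Yes, inside


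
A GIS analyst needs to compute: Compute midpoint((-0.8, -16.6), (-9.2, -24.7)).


M = (((-0.8)+(-9.2))/2, ((-16.6)+(-24.7))/2)
= (-5, -20.65)

(-5, -20.65)


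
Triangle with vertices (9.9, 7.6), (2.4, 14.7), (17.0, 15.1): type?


Side lengths squared: AB^2=106.66, BC^2=213.32, CA^2=106.66
Sorted: [106.66, 106.66, 213.32]
By sides: Isosceles, By angles: Right

Isosceles, Right


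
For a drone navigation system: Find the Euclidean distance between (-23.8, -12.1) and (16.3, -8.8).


dx=40.1, dy=3.3
d^2 = 40.1^2 + 3.3^2 = 1618.9
d = sqrt(1618.9) = 40.2356

40.2356


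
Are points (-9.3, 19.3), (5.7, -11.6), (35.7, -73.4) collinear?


Cross product: (5.7-(-9.3))*((-73.4)-19.3) - ((-11.6)-19.3)*(35.7-(-9.3))
= 0

Yes, collinear


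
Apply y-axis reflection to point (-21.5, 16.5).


Reflection over y-axis: (x,y) -> (-x,y)
(-21.5, 16.5) -> (21.5, 16.5)

(21.5, 16.5)


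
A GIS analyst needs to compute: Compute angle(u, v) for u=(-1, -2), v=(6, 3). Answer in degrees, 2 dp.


u.v = -12, |u| = sqrt(5) = 2.2361, |v| = sqrt(45) = 6.7082
cos(theta) = u.v/(|u||v|) = -12/sqrt(225) = -0.8
theta = acos(-0.8) = 143.13 degrees

143.13 degrees


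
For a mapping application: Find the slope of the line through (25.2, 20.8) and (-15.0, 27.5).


slope = (y2-y1)/(x2-x1) = (27.5-20.8)/((-15)-25.2) = 6.7/(-40.2) = -0.1667

-0.1667


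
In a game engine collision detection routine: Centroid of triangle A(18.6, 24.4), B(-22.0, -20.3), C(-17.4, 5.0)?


Centroid = ((x_A+x_B+x_C)/3, (y_A+y_B+y_C)/3)
= ((18.6+(-22)+(-17.4))/3, (24.4+(-20.3)+5)/3)
= (-6.9333, 3.0333)

(-6.9333, 3.0333)


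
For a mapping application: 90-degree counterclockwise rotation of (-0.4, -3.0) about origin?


90° CCW: (x,y) -> (-y, x)
(-0.4,-3) -> (3, -0.4)

(3, -0.4)


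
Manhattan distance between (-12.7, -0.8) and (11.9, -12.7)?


|(-12.7)-11.9| + |(-0.8)-(-12.7)| = 24.6 + 11.9 = 36.5

36.5


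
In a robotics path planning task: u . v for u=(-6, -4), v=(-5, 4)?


u . v = u_x*v_x + u_y*v_y = (-6)*(-5) + (-4)*4
= 30 + (-16) = 14

14


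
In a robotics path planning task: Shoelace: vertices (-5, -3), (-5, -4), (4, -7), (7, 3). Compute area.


Shoelace sum: ((-5)*(-4) - (-5)*(-3)) + ((-5)*(-7) - 4*(-4)) + (4*3 - 7*(-7)) + (7*(-3) - (-5)*3)
= 111
Area = |111|/2 = 55.5

55.5


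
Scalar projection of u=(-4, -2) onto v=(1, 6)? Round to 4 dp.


u.v = -16, |v| = sqrt(37) = 6.0828
Scalar projection = u.v / |v| = -16 / sqrt(37) = -2.6304

-2.6304


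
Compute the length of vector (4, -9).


|u| = sqrt(4^2 + (-9)^2) = sqrt(97) = 9.8489

9.8489


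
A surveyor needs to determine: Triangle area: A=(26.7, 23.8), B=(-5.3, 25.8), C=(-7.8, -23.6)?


Area = |x_A(y_B-y_C) + x_B(y_C-y_A) + x_C(y_A-y_B)|/2
= |1318.98 + 251.22 + 15.6|/2
= 1585.8/2 = 792.9

792.9


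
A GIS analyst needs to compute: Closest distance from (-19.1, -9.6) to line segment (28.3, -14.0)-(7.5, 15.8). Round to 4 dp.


Project P onto AB: t = 0.8458 (clamped to [0,1])
Closest point on segment: (10.7072, 11.205)
Distance: 36.35

36.35


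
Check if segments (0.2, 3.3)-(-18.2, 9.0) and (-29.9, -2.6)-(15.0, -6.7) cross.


Cross products: d1=388.32, d2=568.81, d3=280.13, d4=99.64
d1*d2 < 0 and d3*d4 < 0? no

No, they don't intersect


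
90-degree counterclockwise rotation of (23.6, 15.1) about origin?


90° CCW: (x,y) -> (-y, x)
(23.6,15.1) -> (-15.1, 23.6)

(-15.1, 23.6)


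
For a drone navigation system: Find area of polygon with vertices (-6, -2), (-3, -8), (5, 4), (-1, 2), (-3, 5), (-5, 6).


Shoelace sum: ((-6)*(-8) - (-3)*(-2)) + ((-3)*4 - 5*(-8)) + (5*2 - (-1)*4) + ((-1)*5 - (-3)*2) + ((-3)*6 - (-5)*5) + ((-5)*(-2) - (-6)*6)
= 138
Area = |138|/2 = 69

69


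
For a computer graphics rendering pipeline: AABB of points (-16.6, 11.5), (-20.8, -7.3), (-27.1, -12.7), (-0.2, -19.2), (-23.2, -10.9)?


x range: [-27.1, -0.2]
y range: [-19.2, 11.5]
Bounding box: (-27.1,-19.2) to (-0.2,11.5)

(-27.1,-19.2) to (-0.2,11.5)


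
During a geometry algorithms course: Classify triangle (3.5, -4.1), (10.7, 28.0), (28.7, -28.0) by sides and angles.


Side lengths squared: AB^2=1082.25, BC^2=3460, CA^2=1206.25
Sorted: [1082.25, 1206.25, 3460]
By sides: Scalene, By angles: Obtuse

Scalene, Obtuse


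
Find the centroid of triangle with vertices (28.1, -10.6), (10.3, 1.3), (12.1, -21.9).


Centroid = ((x_A+x_B+x_C)/3, (y_A+y_B+y_C)/3)
= ((28.1+10.3+12.1)/3, ((-10.6)+1.3+(-21.9))/3)
= (16.8333, -10.4)

(16.8333, -10.4)


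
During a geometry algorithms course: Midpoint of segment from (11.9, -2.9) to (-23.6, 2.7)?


M = ((11.9+(-23.6))/2, ((-2.9)+2.7)/2)
= (-5.85, -0.1)

(-5.85, -0.1)


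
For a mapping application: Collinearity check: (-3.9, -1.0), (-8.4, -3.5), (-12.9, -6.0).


Cross product: ((-8.4)-(-3.9))*((-6)-(-1)) - ((-3.5)-(-1))*((-12.9)-(-3.9))
= 0

Yes, collinear


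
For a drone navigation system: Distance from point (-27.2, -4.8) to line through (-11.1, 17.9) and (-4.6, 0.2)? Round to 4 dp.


|cross product| = 432.52
|line direction| = sqrt(355.54) = 18.8558
Distance = 432.52/sqrt(355.54) = 22.9383

22.9383


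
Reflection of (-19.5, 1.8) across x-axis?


Reflection over x-axis: (x,y) -> (x,-y)
(-19.5, 1.8) -> (-19.5, -1.8)

(-19.5, -1.8)


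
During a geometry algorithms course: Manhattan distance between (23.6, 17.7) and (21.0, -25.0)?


|23.6-21| + |17.7-(-25)| = 2.6 + 42.7 = 45.3

45.3


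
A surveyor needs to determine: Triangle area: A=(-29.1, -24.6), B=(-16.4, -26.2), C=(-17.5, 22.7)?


Area = |x_A(y_B-y_C) + x_B(y_C-y_A) + x_C(y_A-y_B)|/2
= |1422.99 + (-775.72) + (-28)|/2
= 619.27/2 = 309.635

309.635


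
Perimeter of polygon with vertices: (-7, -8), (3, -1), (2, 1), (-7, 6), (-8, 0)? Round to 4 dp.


Sides: (-7, -8)->(3, -1): sqrt(149) = 12.206556, (3, -1)->(2, 1): sqrt(5) = 2.236068, (2, 1)->(-7, 6): sqrt(106) = 10.29563, (-7, 6)->(-8, 0): sqrt(37) = 6.082763, (-8, 0)->(-7, -8): sqrt(65) = 8.062258
Sum = 38.883275
Perimeter = 38.8833

38.8833


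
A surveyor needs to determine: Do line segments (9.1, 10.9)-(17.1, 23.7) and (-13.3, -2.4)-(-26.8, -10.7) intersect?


Cross products: d1=6.37, d2=-100.03, d3=180.32, d4=286.72
d1*d2 < 0 and d3*d4 < 0? no

No, they don't intersect


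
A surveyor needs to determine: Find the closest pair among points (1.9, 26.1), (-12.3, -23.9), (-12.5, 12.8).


d(P0,P1) = 51.9773, d(P0,P2) = 19.6023, d(P1,P2) = 36.7005
Closest: P0 and P2

Closest pair: (1.9, 26.1) and (-12.5, 12.8), distance = 19.6023


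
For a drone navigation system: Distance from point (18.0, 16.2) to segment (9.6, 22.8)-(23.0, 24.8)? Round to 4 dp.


Project P onto AB: t = 0.5413 (clamped to [0,1])
Closest point on segment: (16.8533, 23.8826)
Distance: 7.7677

7.7677


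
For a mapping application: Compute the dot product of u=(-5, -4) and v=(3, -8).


u . v = u_x*v_x + u_y*v_y = (-5)*3 + (-4)*(-8)
= (-15) + 32 = 17

17


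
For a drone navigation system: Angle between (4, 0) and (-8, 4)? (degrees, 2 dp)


u.v = -32, |u| = sqrt(16) = 4, |v| = sqrt(80) = 8.9443
cos(theta) = u.v/(|u||v|) = -32/sqrt(1280) = -0.894427
theta = acos(-0.894427) = 153.43 degrees

153.43 degrees


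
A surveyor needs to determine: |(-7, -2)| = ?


|u| = sqrt((-7)^2 + (-2)^2) = sqrt(53) = 7.2801

7.2801


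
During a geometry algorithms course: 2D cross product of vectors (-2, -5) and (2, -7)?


u x v = u_x*v_y - u_y*v_x = (-2)*(-7) - (-5)*2
= 14 - (-10) = 24

24


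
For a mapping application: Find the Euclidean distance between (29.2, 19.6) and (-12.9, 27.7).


dx=-42.1, dy=8.1
d^2 = (-42.1)^2 + 8.1^2 = 1838.02
d = sqrt(1838.02) = 42.8721

42.8721


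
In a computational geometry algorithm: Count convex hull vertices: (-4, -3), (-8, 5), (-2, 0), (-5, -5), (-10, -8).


Convex hull vertices (CCW): (-10, -8), (-5, -5), (-2, 0), (-8, 5)
Count = 4

4


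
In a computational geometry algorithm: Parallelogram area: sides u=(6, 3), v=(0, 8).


|u x v| = |6*8 - 3*0|
= |48 - 0| = 48

48


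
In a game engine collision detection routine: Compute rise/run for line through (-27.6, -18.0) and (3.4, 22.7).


slope = (y2-y1)/(x2-x1) = (22.7-(-18))/(3.4-(-27.6)) = 40.7/31 = 1.3129

1.3129


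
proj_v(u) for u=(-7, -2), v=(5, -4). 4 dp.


u.v = -27, |v| = sqrt(41) = 6.4031
Scalar projection = u.v / |v| = -27 / sqrt(41) = -4.2167

-4.2167


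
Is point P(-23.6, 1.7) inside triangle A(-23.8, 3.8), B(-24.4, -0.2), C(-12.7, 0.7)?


Cross products: AB x AP = 2.06, BC x BP = 21.51, CA x CP = 22.69
All same sign? yes

Yes, inside


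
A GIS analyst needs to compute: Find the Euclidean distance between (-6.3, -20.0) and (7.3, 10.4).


dx=13.6, dy=30.4
d^2 = 13.6^2 + 30.4^2 = 1109.12
d = sqrt(1109.12) = 33.3035

33.3035


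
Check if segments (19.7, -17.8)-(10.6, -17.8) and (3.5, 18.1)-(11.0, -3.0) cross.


Cross products: d1=72.57, d2=-119.44, d3=-326.69, d4=-134.68
d1*d2 < 0 and d3*d4 < 0? no

No, they don't intersect


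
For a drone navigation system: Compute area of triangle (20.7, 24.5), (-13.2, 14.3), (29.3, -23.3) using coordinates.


Area = |x_A(y_B-y_C) + x_B(y_C-y_A) + x_C(y_A-y_B)|/2
= |778.32 + 630.96 + 298.86|/2
= 1708.14/2 = 854.07

854.07


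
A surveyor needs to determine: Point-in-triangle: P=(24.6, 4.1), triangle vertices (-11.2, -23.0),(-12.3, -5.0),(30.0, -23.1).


Cross products: AB x AP = -674.21, BC x BP = 1052.82, CA x CP = -1120.1
All same sign? no

No, outside


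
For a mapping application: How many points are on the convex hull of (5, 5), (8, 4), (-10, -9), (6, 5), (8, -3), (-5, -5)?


Convex hull vertices (CCW): (-10, -9), (8, -3), (8, 4), (6, 5), (5, 5)
Count = 5

5


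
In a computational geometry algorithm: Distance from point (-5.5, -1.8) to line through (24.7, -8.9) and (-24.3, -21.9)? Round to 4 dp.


|cross product| = 740.5
|line direction| = sqrt(2570) = 50.6952
Distance = 740.5/sqrt(2570) = 14.6069

14.6069


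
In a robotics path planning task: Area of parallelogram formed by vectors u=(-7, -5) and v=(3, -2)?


|u x v| = |(-7)*(-2) - (-5)*3|
= |14 - (-15)| = 29

29


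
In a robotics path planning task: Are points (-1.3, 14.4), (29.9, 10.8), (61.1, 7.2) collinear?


Cross product: (29.9-(-1.3))*(7.2-14.4) - (10.8-14.4)*(61.1-(-1.3))
= 0

Yes, collinear


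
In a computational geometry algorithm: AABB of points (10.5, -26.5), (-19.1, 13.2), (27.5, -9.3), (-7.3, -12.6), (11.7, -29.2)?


x range: [-19.1, 27.5]
y range: [-29.2, 13.2]
Bounding box: (-19.1,-29.2) to (27.5,13.2)

(-19.1,-29.2) to (27.5,13.2)


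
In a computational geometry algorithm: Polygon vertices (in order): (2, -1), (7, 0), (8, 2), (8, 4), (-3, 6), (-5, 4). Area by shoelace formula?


Shoelace sum: (2*0 - 7*(-1)) + (7*2 - 8*0) + (8*4 - 8*2) + (8*6 - (-3)*4) + ((-3)*4 - (-5)*6) + ((-5)*(-1) - 2*4)
= 112
Area = |112|/2 = 56

56


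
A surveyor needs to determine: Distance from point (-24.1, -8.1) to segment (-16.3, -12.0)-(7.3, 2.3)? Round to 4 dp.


Project P onto AB: t = 0 (clamped to [0,1])
Closest point on segment: (-16.3, -12)
Distance: 8.7207

8.7207


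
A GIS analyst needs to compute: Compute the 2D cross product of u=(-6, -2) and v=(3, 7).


u x v = u_x*v_y - u_y*v_x = (-6)*7 - (-2)*3
= (-42) - (-6) = -36

-36


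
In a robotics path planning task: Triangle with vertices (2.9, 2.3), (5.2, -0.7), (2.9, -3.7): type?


Side lengths squared: AB^2=14.29, BC^2=14.29, CA^2=36
Sorted: [14.29, 14.29, 36]
By sides: Isosceles, By angles: Obtuse

Isosceles, Obtuse


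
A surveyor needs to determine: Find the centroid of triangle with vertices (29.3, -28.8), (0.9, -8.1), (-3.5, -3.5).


Centroid = ((x_A+x_B+x_C)/3, (y_A+y_B+y_C)/3)
= ((29.3+0.9+(-3.5))/3, ((-28.8)+(-8.1)+(-3.5))/3)
= (8.9, -13.4667)

(8.9, -13.4667)


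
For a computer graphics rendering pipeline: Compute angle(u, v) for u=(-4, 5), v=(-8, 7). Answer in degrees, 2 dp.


u.v = 67, |u| = sqrt(41) = 6.4031, |v| = sqrt(113) = 10.6301
cos(theta) = u.v/(|u||v|) = 67/sqrt(4633) = 0.984337
theta = acos(0.984337) = 10.15 degrees

10.15 degrees


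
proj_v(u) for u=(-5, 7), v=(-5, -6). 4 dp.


u.v = -17, |v| = sqrt(61) = 7.8102
Scalar projection = u.v / |v| = -17 / sqrt(61) = -2.1766

-2.1766


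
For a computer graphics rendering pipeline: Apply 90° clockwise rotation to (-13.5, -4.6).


90° CW: (x,y) -> (y, -x)
(-13.5,-4.6) -> (-4.6, 13.5)

(-4.6, 13.5)


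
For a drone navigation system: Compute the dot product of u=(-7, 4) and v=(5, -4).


u . v = u_x*v_x + u_y*v_y = (-7)*5 + 4*(-4)
= (-35) + (-16) = -51

-51


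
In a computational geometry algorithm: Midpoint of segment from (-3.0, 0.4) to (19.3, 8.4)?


M = (((-3)+19.3)/2, (0.4+8.4)/2)
= (8.15, 4.4)

(8.15, 4.4)


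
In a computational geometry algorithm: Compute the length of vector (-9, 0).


|u| = sqrt((-9)^2 + 0^2) = sqrt(81) = 9

9


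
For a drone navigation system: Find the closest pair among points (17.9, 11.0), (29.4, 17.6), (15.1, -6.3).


d(P0,P1) = 13.2593, d(P0,P2) = 17.5251, d(P1,P2) = 27.8514
Closest: P0 and P1

Closest pair: (17.9, 11.0) and (29.4, 17.6), distance = 13.2593
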